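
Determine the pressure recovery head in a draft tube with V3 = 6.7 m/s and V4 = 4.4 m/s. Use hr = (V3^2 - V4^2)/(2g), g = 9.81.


hr = (6.7^2 - 4.4^2) / (2*9.81) = 1.3012 m


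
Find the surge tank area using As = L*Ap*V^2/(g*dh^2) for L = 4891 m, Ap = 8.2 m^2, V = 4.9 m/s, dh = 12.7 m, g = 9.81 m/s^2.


As = 4891 * 8.2 * 4.9^2 / (9.81 * 12.7^2) = 608.5934 m^2


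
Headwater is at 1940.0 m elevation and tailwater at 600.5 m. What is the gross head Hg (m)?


Hg = 1940.0 - 600.5 = 1339.5000 m


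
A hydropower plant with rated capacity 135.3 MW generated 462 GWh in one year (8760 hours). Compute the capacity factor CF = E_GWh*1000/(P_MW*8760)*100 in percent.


CF = 462 * 1000 / (135.3 * 8760) * 100 = 38.9798 %


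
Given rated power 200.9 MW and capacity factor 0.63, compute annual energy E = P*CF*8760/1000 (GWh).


E = 200.9 * 0.63 * 8760 / 1000 = 1108.7269 GWh


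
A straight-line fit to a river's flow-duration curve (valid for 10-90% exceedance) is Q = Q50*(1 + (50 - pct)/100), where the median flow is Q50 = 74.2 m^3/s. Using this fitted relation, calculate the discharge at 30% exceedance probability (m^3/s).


Q = 74.2 * (1 + (50 - 30)/100) = 89.0400 m^3/s


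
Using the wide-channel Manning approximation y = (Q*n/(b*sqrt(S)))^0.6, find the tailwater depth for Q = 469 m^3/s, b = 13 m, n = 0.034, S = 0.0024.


y = (469 * 0.034 / (13 * 0.0024^0.5))^0.6 = 6.9050 m


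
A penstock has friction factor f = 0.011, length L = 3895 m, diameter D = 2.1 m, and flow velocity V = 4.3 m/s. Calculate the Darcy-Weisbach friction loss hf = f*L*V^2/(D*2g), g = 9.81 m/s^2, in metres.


hf = 0.011 * 3895 * 4.3^2 / (2.1 * 2 * 9.81) = 19.2273 m


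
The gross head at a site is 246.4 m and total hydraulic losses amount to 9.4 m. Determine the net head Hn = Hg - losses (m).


Hn = 246.4 - 9.4 = 237.0000 m


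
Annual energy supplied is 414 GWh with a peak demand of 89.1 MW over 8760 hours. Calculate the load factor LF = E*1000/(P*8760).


LF = 414 * 1000 / (89.1 * 8760) = 0.5304


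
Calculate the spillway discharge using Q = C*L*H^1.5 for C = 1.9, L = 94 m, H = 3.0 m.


Q = 1.9 * 94 * 3.0^1.5 = 928.0328 m^3/s


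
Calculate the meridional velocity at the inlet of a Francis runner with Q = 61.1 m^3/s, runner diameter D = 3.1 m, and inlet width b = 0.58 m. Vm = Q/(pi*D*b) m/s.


Vm = 61.1 / (pi * 3.1 * 0.58) = 10.8169 m/s


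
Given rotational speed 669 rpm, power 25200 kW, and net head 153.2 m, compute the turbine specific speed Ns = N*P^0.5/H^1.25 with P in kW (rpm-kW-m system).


Ns = 669 * 25200^0.5 / 153.2^1.25 = 197.0393


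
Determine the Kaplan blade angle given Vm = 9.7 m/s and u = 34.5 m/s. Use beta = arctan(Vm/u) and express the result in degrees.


beta = arctan(9.7 / 34.5) = 15.7038 degrees


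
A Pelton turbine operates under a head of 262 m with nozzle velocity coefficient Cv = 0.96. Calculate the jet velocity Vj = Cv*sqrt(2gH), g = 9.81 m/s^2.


Vj = 0.96 * sqrt(2*9.81*262) = 68.8290 m/s


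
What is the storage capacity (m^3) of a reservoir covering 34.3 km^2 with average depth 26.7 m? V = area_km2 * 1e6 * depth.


V = 34.3 * 1e6 * 26.7 = 9.1581e+08 m^3


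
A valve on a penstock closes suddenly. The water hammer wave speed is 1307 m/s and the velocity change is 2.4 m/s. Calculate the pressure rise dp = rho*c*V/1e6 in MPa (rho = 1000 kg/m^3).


dp = 1000 * 1307 * 2.4 / 1e6 = 3.1368 MPa


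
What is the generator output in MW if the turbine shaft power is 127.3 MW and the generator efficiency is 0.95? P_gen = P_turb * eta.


P_gen = 127.3 * 0.95 = 120.9350 MW


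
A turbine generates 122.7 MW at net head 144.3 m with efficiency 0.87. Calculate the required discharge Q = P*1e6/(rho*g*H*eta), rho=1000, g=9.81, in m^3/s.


Q = 122.7 * 1e6 / (1000 * 9.81 * 144.3 * 0.87) = 99.6300 m^3/s


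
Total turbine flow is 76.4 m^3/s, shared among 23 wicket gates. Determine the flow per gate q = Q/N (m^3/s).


q = 76.4 / 23 = 3.3217 m^3/s


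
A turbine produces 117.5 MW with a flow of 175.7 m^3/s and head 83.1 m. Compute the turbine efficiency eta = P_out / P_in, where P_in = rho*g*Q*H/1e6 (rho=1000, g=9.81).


P_in = 1000 * 9.81 * 175.7 * 83.1 / 1e6 = 143.2326 MW
eta = 117.5 / 143.2326 = 0.8203


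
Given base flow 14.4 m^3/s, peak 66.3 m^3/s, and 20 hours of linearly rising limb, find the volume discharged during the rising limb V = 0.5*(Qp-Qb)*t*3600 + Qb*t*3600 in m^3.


V = 0.5*(66.3 - 14.4)*20*3600 + 14.4*20*3600 = 2.9052e+06 m^3


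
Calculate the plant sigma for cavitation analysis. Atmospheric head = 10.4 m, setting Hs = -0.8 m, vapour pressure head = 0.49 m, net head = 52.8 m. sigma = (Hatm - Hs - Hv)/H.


sigma = (10.4 - (-0.8) - 0.49) / 52.8 = 0.2028


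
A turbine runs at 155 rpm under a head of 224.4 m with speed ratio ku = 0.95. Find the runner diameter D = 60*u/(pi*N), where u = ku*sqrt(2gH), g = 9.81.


u = 0.95 * sqrt(2*9.81*224.4) = 63.0354 m/s
D = 60 * 63.0354 / (pi * 155) = 7.7670 m


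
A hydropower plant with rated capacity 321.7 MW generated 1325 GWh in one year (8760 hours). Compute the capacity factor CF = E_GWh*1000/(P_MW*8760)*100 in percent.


CF = 1325 * 1000 / (321.7 * 8760) * 100 = 47.0176 %


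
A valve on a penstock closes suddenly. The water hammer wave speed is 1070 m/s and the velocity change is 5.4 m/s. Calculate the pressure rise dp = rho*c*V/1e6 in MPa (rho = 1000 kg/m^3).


dp = 1000 * 1070 * 5.4 / 1e6 = 5.7780 MPa


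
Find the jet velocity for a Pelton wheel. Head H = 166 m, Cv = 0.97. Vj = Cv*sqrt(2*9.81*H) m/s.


Vj = 0.97 * sqrt(2*9.81*166) = 55.3573 m/s


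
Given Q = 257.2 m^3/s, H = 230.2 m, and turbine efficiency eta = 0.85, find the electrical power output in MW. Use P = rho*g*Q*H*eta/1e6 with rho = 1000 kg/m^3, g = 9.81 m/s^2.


P = 1000 * 9.81 * 257.2 * 230.2 * 0.85 / 1e6 = 493.7012 MW


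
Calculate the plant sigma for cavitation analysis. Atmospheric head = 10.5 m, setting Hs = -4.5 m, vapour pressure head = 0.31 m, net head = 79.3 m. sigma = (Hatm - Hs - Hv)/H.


sigma = (10.5 - (-4.5) - 0.31) / 79.3 = 0.1852


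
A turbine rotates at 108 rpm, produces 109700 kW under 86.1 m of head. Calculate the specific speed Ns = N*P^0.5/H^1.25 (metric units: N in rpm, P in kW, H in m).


Ns = 108 * 109700^0.5 / 86.1^1.25 = 136.3870


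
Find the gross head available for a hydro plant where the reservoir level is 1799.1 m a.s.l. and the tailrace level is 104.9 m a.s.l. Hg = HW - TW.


Hg = 1799.1 - 104.9 = 1694.2000 m


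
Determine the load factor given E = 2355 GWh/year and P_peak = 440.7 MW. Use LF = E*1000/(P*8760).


LF = 2355 * 1000 / (440.7 * 8760) = 0.6100


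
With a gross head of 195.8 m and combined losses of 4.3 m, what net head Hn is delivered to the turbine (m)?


Hn = 195.8 - 4.3 = 191.5000 m


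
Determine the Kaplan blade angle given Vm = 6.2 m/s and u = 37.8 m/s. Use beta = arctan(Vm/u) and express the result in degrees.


beta = arctan(6.2 / 37.8) = 9.3148 degrees


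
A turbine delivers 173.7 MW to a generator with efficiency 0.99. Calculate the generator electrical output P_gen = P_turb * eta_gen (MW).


P_gen = 173.7 * 0.99 = 171.9630 MW


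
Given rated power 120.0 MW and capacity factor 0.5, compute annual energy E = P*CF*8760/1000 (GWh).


E = 120.0 * 0.5 * 8760 / 1000 = 525.6000 GWh


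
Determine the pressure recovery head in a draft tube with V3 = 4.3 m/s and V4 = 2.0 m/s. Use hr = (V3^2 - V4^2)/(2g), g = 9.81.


hr = (4.3^2 - 2.0^2) / (2*9.81) = 0.7385 m


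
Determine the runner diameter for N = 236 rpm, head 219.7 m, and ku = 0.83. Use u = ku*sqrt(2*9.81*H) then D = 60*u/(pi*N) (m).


u = 0.83 * sqrt(2*9.81*219.7) = 54.4932 m/s
D = 60 * 54.4932 / (pi * 236) = 4.4099 m


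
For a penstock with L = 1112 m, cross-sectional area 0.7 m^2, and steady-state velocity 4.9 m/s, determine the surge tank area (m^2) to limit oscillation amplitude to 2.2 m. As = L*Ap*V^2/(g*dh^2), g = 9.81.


As = 1112 * 0.7 * 4.9^2 / (9.81 * 2.2^2) = 393.6231 m^2


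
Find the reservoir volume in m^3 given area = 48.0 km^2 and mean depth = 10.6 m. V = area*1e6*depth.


V = 48.0 * 1e6 * 10.6 = 5.0880e+08 m^3


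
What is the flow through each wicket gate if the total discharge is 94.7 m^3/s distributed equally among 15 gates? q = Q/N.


q = 94.7 / 15 = 6.3133 m^3/s


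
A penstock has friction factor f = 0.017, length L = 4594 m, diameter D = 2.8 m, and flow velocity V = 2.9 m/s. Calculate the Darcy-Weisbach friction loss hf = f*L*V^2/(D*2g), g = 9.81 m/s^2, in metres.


hf = 0.017 * 4594 * 2.9^2 / (2.8 * 2 * 9.81) = 11.9558 m


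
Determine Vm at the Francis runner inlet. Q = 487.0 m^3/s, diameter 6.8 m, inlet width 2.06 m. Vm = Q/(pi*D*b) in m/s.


Vm = 487.0 / (pi * 6.8 * 2.06) = 11.0663 m/s


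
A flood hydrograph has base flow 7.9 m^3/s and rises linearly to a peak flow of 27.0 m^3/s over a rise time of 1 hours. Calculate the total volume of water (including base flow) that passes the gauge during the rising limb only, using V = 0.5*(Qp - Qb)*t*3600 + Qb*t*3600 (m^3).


V = 0.5*(27.0 - 7.9)*1*3600 + 7.9*1*3600 = 62820.0000 m^3


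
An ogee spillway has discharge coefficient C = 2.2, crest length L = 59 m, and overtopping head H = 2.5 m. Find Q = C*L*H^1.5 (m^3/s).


Q = 2.2 * 59 * 2.5^1.5 = 513.0796 m^3/s


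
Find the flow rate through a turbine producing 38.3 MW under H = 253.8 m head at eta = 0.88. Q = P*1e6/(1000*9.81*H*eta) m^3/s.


Q = 38.3 * 1e6 / (1000 * 9.81 * 253.8 * 0.88) = 17.4806 m^3/s


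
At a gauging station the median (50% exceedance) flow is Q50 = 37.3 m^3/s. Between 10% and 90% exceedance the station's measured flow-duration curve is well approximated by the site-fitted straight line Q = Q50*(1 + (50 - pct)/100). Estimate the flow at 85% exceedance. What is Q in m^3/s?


Q = 37.3 * (1 + (50 - 85)/100) = 24.2450 m^3/s


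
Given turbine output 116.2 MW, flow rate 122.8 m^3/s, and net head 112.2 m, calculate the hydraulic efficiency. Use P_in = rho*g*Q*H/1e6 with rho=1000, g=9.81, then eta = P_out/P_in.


P_in = 1000 * 9.81 * 122.8 * 112.2 / 1e6 = 135.1637 MW
eta = 116.2 / 135.1637 = 0.8597


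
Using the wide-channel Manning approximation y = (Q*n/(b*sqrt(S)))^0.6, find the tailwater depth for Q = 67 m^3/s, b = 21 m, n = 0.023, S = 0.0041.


y = (67 * 0.023 / (21 * 0.0041^0.5))^0.6 = 1.0852 m


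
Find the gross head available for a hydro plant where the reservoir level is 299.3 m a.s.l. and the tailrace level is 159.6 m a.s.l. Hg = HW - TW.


Hg = 299.3 - 159.6 = 139.7000 m


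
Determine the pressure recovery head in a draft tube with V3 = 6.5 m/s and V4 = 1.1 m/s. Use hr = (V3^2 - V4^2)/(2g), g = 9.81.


hr = (6.5^2 - 1.1^2) / (2*9.81) = 2.0917 m


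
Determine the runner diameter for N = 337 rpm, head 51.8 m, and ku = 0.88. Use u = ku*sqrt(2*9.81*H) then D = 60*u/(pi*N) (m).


u = 0.88 * sqrt(2*9.81*51.8) = 28.0541 m/s
D = 60 * 28.0541 / (pi * 337) = 1.5899 m


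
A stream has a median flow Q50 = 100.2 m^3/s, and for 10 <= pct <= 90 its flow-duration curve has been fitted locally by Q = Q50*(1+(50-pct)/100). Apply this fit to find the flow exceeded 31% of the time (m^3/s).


Q = 100.2 * (1 + (50 - 31)/100) = 119.2380 m^3/s


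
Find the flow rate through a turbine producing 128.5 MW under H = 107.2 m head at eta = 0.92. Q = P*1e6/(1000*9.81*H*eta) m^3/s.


Q = 128.5 * 1e6 / (1000 * 9.81 * 107.2 * 0.92) = 132.8163 m^3/s


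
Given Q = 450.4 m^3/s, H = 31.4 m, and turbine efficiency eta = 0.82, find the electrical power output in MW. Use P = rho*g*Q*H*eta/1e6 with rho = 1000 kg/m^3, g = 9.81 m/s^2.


P = 1000 * 9.81 * 450.4 * 31.4 * 0.82 / 1e6 = 113.7656 MW


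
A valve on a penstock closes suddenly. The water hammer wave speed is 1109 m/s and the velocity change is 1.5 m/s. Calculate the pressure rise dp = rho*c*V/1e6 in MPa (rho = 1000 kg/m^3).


dp = 1000 * 1109 * 1.5 / 1e6 = 1.6635 MPa


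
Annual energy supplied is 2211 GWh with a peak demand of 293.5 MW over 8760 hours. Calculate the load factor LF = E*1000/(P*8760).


LF = 2211 * 1000 / (293.5 * 8760) = 0.8600


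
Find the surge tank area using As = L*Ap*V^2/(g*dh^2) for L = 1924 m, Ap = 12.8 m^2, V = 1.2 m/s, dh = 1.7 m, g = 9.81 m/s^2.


As = 1924 * 12.8 * 1.2^2 / (9.81 * 1.7^2) = 1250.8657 m^2


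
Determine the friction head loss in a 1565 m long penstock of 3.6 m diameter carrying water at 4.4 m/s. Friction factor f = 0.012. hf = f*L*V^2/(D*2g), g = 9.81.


hf = 0.012 * 1565 * 4.4^2 / (3.6 * 2 * 9.81) = 5.1475 m


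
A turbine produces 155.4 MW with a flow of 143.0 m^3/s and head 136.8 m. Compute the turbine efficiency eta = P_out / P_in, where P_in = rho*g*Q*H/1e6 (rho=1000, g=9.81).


P_in = 1000 * 9.81 * 143.0 * 136.8 / 1e6 = 191.9071 MW
eta = 155.4 / 191.9071 = 0.8098


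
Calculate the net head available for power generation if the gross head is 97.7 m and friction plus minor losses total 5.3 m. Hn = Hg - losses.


Hn = 97.7 - 5.3 = 92.4000 m


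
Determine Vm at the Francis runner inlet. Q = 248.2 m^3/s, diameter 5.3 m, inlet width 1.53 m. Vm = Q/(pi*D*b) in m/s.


Vm = 248.2 / (pi * 5.3 * 1.53) = 9.7428 m/s


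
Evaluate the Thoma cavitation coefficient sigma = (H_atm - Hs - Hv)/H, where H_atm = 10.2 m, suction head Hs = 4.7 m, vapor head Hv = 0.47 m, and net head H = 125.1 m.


sigma = (10.2 - 4.7 - 0.47) / 125.1 = 0.0402


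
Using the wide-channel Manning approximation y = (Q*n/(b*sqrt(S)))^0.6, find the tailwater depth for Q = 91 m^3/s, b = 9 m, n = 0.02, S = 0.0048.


y = (91 * 0.02 / (9 * 0.0048^0.5))^0.6 = 1.9016 m


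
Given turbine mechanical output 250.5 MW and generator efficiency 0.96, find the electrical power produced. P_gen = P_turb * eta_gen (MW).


P_gen = 250.5 * 0.96 = 240.4800 MW


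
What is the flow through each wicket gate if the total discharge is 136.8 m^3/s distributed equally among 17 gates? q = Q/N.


q = 136.8 / 17 = 8.0471 m^3/s


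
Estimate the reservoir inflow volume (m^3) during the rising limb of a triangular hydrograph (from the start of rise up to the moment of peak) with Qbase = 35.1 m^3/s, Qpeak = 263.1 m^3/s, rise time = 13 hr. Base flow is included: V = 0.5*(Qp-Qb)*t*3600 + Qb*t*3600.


V = 0.5*(263.1 - 35.1)*13*3600 + 35.1*13*3600 = 6.9779e+06 m^3


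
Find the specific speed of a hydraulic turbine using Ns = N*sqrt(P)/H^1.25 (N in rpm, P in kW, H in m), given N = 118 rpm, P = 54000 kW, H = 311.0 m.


Ns = 118 * 54000^0.5 / 311.0^1.25 = 20.9956


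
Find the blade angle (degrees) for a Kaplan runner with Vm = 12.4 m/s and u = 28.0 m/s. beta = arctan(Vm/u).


beta = arctan(12.4 / 28.0) = 23.8865 degrees


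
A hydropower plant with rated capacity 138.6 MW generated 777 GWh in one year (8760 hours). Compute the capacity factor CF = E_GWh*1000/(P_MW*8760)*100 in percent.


CF = 777 * 1000 / (138.6 * 8760) * 100 = 63.9961 %


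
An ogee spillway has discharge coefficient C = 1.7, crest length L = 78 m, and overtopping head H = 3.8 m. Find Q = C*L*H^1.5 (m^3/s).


Q = 1.7 * 78 * 3.8^1.5 = 982.2429 m^3/s


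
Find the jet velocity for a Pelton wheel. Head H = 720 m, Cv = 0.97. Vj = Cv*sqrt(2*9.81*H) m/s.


Vj = 0.97 * sqrt(2*9.81*720) = 115.2889 m/s


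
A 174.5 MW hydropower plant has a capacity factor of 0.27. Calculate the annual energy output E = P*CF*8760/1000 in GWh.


E = 174.5 * 0.27 * 8760 / 1000 = 412.7274 GWh


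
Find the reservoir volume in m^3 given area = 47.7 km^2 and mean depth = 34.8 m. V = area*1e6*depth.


V = 47.7 * 1e6 * 34.8 = 1.6600e+09 m^3


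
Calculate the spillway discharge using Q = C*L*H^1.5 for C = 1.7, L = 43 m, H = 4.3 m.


Q = 1.7 * 43 * 4.3^1.5 = 651.8086 m^3/s


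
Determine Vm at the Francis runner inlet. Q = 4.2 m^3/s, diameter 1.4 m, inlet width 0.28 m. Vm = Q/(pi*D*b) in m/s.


Vm = 4.2 / (pi * 1.4 * 0.28) = 3.4105 m/s


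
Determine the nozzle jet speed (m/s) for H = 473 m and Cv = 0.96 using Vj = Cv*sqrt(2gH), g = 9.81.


Vj = 0.96 * sqrt(2*9.81*473) = 92.4807 m/s


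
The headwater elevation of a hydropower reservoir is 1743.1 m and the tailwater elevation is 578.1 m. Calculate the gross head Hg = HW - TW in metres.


Hg = 1743.1 - 578.1 = 1165.0000 m


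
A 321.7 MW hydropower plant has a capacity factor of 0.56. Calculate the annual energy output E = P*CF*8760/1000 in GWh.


E = 321.7 * 0.56 * 8760 / 1000 = 1578.1315 GWh


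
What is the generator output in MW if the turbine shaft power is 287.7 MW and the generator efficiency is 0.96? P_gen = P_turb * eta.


P_gen = 287.7 * 0.96 = 276.1920 MW


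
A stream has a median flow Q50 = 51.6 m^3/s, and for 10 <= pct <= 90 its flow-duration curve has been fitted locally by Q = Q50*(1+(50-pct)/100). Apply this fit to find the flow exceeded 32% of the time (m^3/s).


Q = 51.6 * (1 + (50 - 32)/100) = 60.8880 m^3/s


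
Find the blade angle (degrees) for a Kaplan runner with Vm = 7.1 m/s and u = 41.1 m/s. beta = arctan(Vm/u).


beta = arctan(7.1 / 41.1) = 9.8011 degrees


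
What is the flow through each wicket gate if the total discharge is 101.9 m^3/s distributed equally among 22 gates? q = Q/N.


q = 101.9 / 22 = 4.6318 m^3/s


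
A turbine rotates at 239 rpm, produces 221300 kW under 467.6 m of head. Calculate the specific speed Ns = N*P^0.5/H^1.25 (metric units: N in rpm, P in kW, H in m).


Ns = 239 * 221300^0.5 / 467.6^1.25 = 51.7065


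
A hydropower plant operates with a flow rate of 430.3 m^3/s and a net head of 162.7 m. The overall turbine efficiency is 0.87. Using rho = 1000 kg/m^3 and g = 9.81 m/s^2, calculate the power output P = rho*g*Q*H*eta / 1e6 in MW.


P = 1000 * 9.81 * 430.3 * 162.7 * 0.87 / 1e6 = 597.5127 MW


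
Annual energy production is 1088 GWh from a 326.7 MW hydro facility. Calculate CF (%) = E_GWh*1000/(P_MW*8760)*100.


CF = 1088 * 1000 / (326.7 * 8760) * 100 = 38.0168 %


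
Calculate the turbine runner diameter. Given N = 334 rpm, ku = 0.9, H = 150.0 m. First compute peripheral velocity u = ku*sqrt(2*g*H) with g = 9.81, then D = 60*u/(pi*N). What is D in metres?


u = 0.9 * sqrt(2*9.81*150.0) = 48.8245 m/s
D = 60 * 48.8245 / (pi * 334) = 2.7919 m


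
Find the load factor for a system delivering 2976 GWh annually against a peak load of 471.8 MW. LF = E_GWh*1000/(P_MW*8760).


LF = 2976 * 1000 / (471.8 * 8760) = 0.7201


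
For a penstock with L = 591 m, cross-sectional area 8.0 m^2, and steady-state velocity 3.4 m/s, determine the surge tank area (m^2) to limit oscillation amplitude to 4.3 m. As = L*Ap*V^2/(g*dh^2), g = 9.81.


As = 591 * 8.0 * 3.4^2 / (9.81 * 4.3^2) = 301.3210 m^2


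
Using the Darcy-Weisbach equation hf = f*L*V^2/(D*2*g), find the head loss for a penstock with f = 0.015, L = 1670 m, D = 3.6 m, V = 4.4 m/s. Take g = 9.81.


hf = 0.015 * 1670 * 4.4^2 / (3.6 * 2 * 9.81) = 6.8661 m


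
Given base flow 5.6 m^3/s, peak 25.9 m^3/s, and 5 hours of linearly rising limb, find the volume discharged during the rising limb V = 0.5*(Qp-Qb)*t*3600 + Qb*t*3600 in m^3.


V = 0.5*(25.9 - 5.6)*5*3600 + 5.6*5*3600 = 283500.0000 m^3


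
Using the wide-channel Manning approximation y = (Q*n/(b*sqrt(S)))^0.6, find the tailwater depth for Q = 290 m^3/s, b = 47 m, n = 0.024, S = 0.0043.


y = (290 * 0.024 / (47 * 0.0043^0.5))^0.6 = 1.6303 m


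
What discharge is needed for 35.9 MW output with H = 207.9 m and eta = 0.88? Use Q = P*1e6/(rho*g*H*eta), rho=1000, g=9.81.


Q = 35.9 * 1e6 / (1000 * 9.81 * 207.9 * 0.88) = 20.0027 m^3/s


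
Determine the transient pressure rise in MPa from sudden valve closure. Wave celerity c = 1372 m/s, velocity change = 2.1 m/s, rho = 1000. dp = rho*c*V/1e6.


dp = 1000 * 1372 * 2.1 / 1e6 = 2.8812 MPa


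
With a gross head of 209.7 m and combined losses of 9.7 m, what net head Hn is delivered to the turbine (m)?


Hn = 209.7 - 9.7 = 200.0000 m


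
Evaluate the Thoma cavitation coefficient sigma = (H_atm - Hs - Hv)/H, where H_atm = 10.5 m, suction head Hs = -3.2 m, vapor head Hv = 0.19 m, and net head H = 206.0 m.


sigma = (10.5 - (-3.2) - 0.19) / 206.0 = 0.0656


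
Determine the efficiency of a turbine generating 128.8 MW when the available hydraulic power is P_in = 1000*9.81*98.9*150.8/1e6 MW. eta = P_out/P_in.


P_in = 1000 * 9.81 * 98.9 * 150.8 / 1e6 = 146.3075 MW
eta = 128.8 / 146.3075 = 0.8803


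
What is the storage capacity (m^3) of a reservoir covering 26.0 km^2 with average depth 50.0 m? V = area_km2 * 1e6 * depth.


V = 26.0 * 1e6 * 50.0 = 1.3000e+09 m^3


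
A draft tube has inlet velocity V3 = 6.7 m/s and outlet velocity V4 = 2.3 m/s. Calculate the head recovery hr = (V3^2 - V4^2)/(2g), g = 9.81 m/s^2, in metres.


hr = (6.7^2 - 2.3^2) / (2*9.81) = 2.0183 m


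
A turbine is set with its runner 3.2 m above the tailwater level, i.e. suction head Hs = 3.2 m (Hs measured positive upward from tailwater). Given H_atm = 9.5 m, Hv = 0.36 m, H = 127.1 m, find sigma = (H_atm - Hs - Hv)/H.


sigma = (9.5 - 3.2 - 0.36) / 127.1 = 0.0467


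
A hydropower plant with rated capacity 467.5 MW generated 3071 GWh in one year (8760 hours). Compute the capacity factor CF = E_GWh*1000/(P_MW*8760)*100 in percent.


CF = 3071 * 1000 / (467.5 * 8760) * 100 = 74.9884 %


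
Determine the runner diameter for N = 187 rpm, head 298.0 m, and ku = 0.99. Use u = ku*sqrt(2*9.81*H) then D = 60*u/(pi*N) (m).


u = 0.99 * sqrt(2*9.81*298.0) = 75.6995 m/s
D = 60 * 75.6995 / (pi * 187) = 7.7313 m


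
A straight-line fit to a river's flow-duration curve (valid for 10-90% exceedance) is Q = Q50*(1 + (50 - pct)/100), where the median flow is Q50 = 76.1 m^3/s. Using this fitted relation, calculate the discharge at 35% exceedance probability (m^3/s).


Q = 76.1 * (1 + (50 - 35)/100) = 87.5150 m^3/s


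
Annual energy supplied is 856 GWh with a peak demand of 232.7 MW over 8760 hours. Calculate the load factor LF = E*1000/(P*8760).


LF = 856 * 1000 / (232.7 * 8760) = 0.4199


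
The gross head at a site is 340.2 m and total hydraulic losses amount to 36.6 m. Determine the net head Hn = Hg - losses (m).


Hn = 340.2 - 36.6 = 303.6000 m


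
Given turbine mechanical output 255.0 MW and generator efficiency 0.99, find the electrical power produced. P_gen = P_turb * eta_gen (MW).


P_gen = 255.0 * 0.99 = 252.4500 MW


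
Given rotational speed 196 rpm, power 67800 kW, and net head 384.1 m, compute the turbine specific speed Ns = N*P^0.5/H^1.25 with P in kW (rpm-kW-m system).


Ns = 196 * 67800^0.5 / 384.1^1.25 = 30.0134


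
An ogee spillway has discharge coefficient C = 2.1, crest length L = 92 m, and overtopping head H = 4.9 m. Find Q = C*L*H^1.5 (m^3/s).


Q = 2.1 * 92 * 4.9^1.5 = 2095.5655 m^3/s


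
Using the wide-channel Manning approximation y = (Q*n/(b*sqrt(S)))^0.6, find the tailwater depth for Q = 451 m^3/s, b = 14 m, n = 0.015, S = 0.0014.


y = (451 * 0.015 / (14 * 0.0014^0.5))^0.6 = 4.6414 m


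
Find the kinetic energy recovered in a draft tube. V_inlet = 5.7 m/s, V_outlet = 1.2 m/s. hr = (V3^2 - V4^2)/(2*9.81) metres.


hr = (5.7^2 - 1.2^2) / (2*9.81) = 1.5826 m


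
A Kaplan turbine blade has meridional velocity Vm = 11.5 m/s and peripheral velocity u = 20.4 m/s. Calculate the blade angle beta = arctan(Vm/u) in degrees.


beta = arctan(11.5 / 20.4) = 29.4111 degrees


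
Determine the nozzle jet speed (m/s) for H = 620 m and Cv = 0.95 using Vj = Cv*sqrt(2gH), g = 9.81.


Vj = 0.95 * sqrt(2*9.81*620) = 104.7777 m/s


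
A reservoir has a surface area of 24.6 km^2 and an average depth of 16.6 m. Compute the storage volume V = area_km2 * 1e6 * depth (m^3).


V = 24.6 * 1e6 * 16.6 = 4.0836e+08 m^3


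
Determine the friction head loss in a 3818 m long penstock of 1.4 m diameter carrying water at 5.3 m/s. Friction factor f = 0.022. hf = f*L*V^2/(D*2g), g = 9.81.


hf = 0.022 * 3818 * 5.3^2 / (1.4 * 2 * 9.81) = 85.8981 m


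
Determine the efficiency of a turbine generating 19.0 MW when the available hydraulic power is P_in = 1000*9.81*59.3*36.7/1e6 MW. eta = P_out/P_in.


P_in = 1000 * 9.81 * 59.3 * 36.7 / 1e6 = 21.3496 MW
eta = 19.0 / 21.3496 = 0.8899


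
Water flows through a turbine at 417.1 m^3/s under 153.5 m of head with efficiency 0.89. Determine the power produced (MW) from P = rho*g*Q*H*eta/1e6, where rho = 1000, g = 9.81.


P = 1000 * 9.81 * 417.1 * 153.5 * 0.89 / 1e6 = 558.9946 MW


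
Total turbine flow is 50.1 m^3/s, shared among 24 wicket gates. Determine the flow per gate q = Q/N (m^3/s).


q = 50.1 / 24 = 2.0875 m^3/s


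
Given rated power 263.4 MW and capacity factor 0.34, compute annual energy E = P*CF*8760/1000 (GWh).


E = 263.4 * 0.34 * 8760 / 1000 = 784.5106 GWh


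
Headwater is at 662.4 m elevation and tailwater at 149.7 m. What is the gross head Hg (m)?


Hg = 662.4 - 149.7 = 512.7000 m


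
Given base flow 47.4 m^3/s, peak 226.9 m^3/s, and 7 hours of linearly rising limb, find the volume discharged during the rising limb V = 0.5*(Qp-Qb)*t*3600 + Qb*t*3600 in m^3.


V = 0.5*(226.9 - 47.4)*7*3600 + 47.4*7*3600 = 3.4562e+06 m^3


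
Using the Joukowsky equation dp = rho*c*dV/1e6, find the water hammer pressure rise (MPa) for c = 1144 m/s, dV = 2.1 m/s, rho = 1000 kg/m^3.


dp = 1000 * 1144 * 2.1 / 1e6 = 2.4024 MPa


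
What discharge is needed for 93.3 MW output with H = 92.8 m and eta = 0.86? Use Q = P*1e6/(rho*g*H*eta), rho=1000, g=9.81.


Q = 93.3 * 1e6 / (1000 * 9.81 * 92.8 * 0.86) = 119.1698 m^3/s


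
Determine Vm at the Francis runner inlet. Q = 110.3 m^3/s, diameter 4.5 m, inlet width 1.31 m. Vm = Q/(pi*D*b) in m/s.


Vm = 110.3 / (pi * 4.5 * 1.31) = 5.9558 m/s


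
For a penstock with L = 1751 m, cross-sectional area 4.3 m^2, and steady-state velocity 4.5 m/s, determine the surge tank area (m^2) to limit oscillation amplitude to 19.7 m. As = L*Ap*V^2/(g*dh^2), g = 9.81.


As = 1751 * 4.3 * 4.5^2 / (9.81 * 19.7^2) = 40.0478 m^2


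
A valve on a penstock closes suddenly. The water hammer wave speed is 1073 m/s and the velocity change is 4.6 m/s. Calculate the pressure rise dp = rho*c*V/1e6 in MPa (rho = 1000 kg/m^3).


dp = 1000 * 1073 * 4.6 / 1e6 = 4.9358 MPa


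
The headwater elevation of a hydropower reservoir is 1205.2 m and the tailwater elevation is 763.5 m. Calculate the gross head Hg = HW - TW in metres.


Hg = 1205.2 - 763.5 = 441.7000 m


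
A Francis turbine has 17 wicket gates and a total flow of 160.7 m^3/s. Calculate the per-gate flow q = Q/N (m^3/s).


q = 160.7 / 17 = 9.4529 m^3/s


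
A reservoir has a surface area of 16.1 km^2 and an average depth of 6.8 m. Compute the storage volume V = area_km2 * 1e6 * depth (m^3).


V = 16.1 * 1e6 * 6.8 = 1.0948e+08 m^3


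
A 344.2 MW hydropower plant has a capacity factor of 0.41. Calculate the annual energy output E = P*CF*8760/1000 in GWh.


E = 344.2 * 0.41 * 8760 / 1000 = 1236.2287 GWh


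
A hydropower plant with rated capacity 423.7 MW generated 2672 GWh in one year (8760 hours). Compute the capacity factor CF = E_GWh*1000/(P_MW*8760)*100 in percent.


CF = 2672 * 1000 / (423.7 * 8760) * 100 = 71.9903 %


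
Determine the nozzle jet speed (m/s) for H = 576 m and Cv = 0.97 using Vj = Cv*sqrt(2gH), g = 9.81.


Vj = 0.97 * sqrt(2*9.81*576) = 103.1175 m/s


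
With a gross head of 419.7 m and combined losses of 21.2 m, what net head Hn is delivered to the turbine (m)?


Hn = 419.7 - 21.2 = 398.5000 m


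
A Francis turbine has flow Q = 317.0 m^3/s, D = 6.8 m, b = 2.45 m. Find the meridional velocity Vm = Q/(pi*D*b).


Vm = 317.0 / (pi * 6.8 * 2.45) = 6.0567 m/s


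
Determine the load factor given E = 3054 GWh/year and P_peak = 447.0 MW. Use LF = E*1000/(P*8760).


LF = 3054 * 1000 / (447.0 * 8760) = 0.7799


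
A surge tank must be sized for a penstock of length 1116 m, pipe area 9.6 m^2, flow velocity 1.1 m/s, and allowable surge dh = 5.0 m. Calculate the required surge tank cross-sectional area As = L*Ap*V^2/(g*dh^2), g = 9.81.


As = 1116 * 9.6 * 1.1^2 / (9.81 * 5.0^2) = 52.8581 m^2


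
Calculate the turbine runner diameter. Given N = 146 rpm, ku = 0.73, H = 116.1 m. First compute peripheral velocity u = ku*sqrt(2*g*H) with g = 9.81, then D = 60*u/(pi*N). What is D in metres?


u = 0.73 * sqrt(2*9.81*116.1) = 34.8408 m/s
D = 60 * 34.8408 / (pi * 146) = 4.5576 m


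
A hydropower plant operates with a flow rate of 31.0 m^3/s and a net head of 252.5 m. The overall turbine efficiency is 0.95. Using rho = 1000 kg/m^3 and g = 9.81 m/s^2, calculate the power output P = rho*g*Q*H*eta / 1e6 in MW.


P = 1000 * 9.81 * 31.0 * 252.5 * 0.95 / 1e6 = 72.9484 MW


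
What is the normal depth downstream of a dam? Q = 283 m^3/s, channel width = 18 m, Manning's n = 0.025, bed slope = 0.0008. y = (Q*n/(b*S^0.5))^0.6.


y = (283 * 0.025 / (18 * 0.0008^0.5))^0.6 = 4.8500 m


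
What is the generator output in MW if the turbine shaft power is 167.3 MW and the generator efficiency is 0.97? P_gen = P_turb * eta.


P_gen = 167.3 * 0.97 = 162.2810 MW


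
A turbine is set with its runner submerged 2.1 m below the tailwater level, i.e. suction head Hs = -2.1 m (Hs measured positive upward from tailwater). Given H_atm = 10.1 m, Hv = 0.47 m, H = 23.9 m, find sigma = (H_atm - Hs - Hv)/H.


sigma = (10.1 - (-2.1) - 0.47) / 23.9 = 0.4908


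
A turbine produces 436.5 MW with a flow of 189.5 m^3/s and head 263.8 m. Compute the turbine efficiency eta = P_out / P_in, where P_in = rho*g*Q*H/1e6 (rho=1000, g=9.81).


P_in = 1000 * 9.81 * 189.5 * 263.8 / 1e6 = 490.4029 MW
eta = 436.5 / 490.4029 = 0.8901


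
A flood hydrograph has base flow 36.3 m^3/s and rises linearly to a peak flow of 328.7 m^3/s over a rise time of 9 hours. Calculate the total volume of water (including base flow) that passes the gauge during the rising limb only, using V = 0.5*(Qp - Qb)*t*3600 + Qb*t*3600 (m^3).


V = 0.5*(328.7 - 36.3)*9*3600 + 36.3*9*3600 = 5.9130e+06 m^3


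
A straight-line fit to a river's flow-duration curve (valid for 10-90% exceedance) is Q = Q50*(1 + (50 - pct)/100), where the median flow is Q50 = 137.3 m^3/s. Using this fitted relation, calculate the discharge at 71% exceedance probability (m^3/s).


Q = 137.3 * (1 + (50 - 71)/100) = 108.4670 m^3/s


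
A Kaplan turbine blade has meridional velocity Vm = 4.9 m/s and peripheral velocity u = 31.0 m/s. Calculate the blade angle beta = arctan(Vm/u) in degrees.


beta = arctan(4.9 / 31.0) = 8.9821 degrees


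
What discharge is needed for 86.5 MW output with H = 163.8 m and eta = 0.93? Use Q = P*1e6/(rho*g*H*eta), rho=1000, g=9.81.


Q = 86.5 * 1e6 / (1000 * 9.81 * 163.8 * 0.93) = 57.8829 m^3/s


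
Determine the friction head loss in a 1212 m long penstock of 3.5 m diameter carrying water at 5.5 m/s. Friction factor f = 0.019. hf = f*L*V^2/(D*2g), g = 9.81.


hf = 0.019 * 1212 * 5.5^2 / (3.5 * 2 * 9.81) = 10.1441 m


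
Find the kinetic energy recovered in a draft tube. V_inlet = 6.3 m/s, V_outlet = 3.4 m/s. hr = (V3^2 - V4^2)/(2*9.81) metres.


hr = (6.3^2 - 3.4^2) / (2*9.81) = 1.4337 m


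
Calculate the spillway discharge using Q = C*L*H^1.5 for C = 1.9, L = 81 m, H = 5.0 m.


Q = 1.9 * 81 * 5.0^1.5 = 1720.6543 m^3/s


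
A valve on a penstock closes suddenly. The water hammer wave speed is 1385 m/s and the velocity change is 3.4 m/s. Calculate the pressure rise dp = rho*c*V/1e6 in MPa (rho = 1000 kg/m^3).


dp = 1000 * 1385 * 3.4 / 1e6 = 4.7090 MPa


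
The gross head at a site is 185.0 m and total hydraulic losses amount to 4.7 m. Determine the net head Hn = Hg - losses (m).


Hn = 185.0 - 4.7 = 180.3000 m


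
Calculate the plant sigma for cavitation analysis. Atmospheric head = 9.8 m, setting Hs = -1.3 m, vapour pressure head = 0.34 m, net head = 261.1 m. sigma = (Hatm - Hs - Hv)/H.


sigma = (9.8 - (-1.3) - 0.34) / 261.1 = 0.0412


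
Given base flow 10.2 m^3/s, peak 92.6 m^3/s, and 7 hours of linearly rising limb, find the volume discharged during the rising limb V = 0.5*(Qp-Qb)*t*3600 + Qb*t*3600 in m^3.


V = 0.5*(92.6 - 10.2)*7*3600 + 10.2*7*3600 = 1.2953e+06 m^3


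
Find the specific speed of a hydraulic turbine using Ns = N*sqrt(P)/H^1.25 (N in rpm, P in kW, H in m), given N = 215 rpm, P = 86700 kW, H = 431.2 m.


Ns = 215 * 86700^0.5 / 431.2^1.25 = 32.2181


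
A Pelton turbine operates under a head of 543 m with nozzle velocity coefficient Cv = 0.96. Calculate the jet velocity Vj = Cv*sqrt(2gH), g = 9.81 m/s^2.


Vj = 0.96 * sqrt(2*9.81*543) = 99.0879 m/s


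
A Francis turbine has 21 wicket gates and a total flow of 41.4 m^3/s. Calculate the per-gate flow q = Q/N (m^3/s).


q = 41.4 / 21 = 1.9714 m^3/s


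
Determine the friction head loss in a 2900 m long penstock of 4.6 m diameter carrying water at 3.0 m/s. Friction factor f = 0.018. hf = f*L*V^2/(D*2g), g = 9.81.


hf = 0.018 * 2900 * 3.0^2 / (4.6 * 2 * 9.81) = 5.2054 m


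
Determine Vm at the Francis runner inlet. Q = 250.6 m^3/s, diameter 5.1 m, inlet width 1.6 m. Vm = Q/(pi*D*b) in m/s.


Vm = 250.6 / (pi * 5.1 * 1.6) = 9.7755 m/s


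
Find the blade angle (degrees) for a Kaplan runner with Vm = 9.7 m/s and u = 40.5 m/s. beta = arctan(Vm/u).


beta = arctan(9.7 / 40.5) = 13.4690 degrees


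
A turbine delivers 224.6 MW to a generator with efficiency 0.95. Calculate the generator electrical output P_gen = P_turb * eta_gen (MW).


P_gen = 224.6 * 0.95 = 213.3700 MW


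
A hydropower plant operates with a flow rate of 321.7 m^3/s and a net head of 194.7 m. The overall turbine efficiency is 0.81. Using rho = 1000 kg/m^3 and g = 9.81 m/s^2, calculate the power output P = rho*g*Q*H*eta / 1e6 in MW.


P = 1000 * 9.81 * 321.7 * 194.7 * 0.81 / 1e6 = 497.7039 MW


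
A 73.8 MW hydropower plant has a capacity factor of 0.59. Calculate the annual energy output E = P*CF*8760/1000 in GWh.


E = 73.8 * 0.59 * 8760 / 1000 = 381.4279 GWh


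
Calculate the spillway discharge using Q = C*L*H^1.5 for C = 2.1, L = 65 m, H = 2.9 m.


Q = 2.1 * 65 * 2.9^1.5 = 674.1083 m^3/s


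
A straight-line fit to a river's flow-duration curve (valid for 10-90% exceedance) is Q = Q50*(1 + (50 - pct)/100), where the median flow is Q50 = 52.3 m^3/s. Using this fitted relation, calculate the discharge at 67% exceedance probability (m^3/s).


Q = 52.3 * (1 + (50 - 67)/100) = 43.4090 m^3/s


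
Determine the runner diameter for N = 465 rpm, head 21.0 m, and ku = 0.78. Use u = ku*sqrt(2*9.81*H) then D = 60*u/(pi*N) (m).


u = 0.78 * sqrt(2*9.81*21.0) = 15.8327 m/s
D = 60 * 15.8327 / (pi * 465) = 0.6503 m


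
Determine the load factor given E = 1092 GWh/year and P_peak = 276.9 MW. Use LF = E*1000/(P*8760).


LF = 1092 * 1000 / (276.9 * 8760) = 0.4502


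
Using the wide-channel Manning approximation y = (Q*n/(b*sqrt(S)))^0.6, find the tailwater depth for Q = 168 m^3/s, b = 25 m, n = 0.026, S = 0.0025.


y = (168 * 0.026 / (25 * 0.0025^0.5))^0.6 = 2.1185 m


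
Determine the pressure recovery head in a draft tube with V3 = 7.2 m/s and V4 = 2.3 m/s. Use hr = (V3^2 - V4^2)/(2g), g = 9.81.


hr = (7.2^2 - 2.3^2) / (2*9.81) = 2.3726 m


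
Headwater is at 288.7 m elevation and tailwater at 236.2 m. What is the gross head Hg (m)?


Hg = 288.7 - 236.2 = 52.5000 m


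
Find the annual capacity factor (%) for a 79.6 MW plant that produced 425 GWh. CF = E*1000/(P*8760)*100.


CF = 425 * 1000 / (79.6 * 8760) * 100 = 60.9497 %


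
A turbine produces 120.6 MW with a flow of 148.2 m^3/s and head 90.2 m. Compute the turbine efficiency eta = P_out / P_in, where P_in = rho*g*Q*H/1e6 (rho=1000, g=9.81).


P_in = 1000 * 9.81 * 148.2 * 90.2 / 1e6 = 131.1365 MW
eta = 120.6 / 131.1365 = 0.9197


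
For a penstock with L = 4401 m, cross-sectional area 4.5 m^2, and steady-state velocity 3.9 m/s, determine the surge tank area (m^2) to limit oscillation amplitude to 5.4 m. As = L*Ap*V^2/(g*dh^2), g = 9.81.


As = 4401 * 4.5 * 3.9^2 / (9.81 * 5.4^2) = 1053.0199 m^2


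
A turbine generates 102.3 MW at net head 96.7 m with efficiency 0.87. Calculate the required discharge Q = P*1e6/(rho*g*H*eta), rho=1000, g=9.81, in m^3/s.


Q = 102.3 * 1e6 / (1000 * 9.81 * 96.7 * 0.87) = 123.9541 m^3/s


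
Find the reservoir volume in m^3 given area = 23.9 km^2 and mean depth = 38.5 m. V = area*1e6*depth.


V = 23.9 * 1e6 * 38.5 = 9.2015e+08 m^3


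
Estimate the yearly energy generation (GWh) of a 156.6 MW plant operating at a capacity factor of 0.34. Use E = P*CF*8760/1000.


E = 156.6 * 0.34 * 8760 / 1000 = 466.4174 GWh


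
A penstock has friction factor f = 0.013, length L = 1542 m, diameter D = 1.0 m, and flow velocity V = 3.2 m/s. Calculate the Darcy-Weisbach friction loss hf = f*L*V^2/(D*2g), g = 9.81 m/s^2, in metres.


hf = 0.013 * 1542 * 3.2^2 / (1.0 * 2 * 9.81) = 10.4623 m


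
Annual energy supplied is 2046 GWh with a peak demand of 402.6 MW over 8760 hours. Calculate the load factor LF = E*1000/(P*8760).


LF = 2046 * 1000 / (402.6 * 8760) = 0.5801


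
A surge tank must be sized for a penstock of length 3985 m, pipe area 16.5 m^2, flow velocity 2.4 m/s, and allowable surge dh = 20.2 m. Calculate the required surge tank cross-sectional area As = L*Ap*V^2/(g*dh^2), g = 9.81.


As = 3985 * 16.5 * 2.4^2 / (9.81 * 20.2^2) = 94.6157 m^2


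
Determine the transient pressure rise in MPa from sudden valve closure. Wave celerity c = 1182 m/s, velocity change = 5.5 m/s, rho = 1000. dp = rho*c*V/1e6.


dp = 1000 * 1182 * 5.5 / 1e6 = 6.5010 MPa


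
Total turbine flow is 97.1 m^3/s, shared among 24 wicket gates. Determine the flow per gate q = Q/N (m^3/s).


q = 97.1 / 24 = 4.0458 m^3/s


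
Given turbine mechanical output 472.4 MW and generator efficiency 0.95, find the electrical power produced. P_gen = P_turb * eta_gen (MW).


P_gen = 472.4 * 0.95 = 448.7800 MW


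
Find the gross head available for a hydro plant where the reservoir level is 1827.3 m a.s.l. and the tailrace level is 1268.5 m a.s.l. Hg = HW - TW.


Hg = 1827.3 - 1268.5 = 558.8000 m


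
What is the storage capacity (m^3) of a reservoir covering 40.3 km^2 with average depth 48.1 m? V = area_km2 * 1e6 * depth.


V = 40.3 * 1e6 * 48.1 = 1.9384e+09 m^3


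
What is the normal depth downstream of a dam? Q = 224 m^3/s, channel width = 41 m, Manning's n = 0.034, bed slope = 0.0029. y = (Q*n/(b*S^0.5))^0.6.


y = (224 * 0.034 / (41 * 0.0029^0.5))^0.6 = 2.1021 m


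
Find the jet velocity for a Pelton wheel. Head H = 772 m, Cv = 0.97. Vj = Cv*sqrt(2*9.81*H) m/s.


Vj = 0.97 * sqrt(2*9.81*772) = 119.3795 m/s


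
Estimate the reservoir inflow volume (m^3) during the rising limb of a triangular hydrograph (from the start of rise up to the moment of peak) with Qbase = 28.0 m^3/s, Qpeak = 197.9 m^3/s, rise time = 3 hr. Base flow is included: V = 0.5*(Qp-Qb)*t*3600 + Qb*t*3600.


V = 0.5*(197.9 - 28.0)*3*3600 + 28.0*3*3600 = 1.2199e+06 m^3


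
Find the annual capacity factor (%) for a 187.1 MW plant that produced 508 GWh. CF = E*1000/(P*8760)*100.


CF = 508 * 1000 / (187.1 * 8760) * 100 = 30.9946 %


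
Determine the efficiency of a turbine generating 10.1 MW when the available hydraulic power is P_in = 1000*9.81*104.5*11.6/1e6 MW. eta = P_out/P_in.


P_in = 1000 * 9.81 * 104.5 * 11.6 / 1e6 = 11.8917 MW
eta = 10.1 / 11.8917 = 0.8493


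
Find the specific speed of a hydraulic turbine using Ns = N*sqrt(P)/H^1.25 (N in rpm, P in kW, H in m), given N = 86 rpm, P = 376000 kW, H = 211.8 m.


Ns = 86 * 376000^0.5 / 211.8^1.25 = 65.2657
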